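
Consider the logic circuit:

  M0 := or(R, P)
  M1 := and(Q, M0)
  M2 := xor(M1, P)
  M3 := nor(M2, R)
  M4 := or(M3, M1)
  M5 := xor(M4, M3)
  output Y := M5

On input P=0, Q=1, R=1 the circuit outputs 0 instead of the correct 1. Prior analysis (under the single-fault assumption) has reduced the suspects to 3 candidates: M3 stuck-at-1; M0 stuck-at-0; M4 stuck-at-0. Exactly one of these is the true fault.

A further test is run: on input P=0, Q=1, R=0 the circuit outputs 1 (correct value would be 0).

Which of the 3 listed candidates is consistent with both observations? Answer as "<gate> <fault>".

Evaluate each candidate on input P=0, Q=1, R=0:
  M3 stuck-at-1: M0=0, M1=0, M2=0, M3=1 [stuck-at-1], M4=1, M5=0 → 0 — eliminated
  M0 stuck-at-0: M0=0 [stuck-at-0], M1=0, M2=0, M3=1, M4=1, M5=0 → 0 — eliminated
  M4 stuck-at-0: M0=0, M1=0, M2=0, M3=1, M4=0 [stuck-at-0], M5=1 → 1 — matches
Only M4 stuck-at-0 reproduces the observed 1.

M4 stuck-at-0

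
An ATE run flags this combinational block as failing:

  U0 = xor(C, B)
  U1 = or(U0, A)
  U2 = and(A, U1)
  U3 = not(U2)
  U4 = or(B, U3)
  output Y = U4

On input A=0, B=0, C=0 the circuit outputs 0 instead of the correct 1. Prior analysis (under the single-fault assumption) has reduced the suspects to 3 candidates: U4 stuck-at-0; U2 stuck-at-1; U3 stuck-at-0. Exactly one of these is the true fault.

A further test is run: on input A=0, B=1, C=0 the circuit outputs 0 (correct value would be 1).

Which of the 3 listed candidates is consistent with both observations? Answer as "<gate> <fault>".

U4 stuck-at-0

Evaluate each candidate on input A=0, B=1, C=0:
  U4 stuck-at-0: U0=1, U1=1, U2=0, U3=1, U4=0 [stuck-at-0] → 0 — matches
  U2 stuck-at-1: U0=1, U1=1, U2=1 [stuck-at-1], U3=0, U4=1 → 1 — eliminated
  U3 stuck-at-0: U0=1, U1=1, U2=0, U3=0 [stuck-at-0], U4=1 → 1 — eliminated
Only U4 stuck-at-0 reproduces the observed 0.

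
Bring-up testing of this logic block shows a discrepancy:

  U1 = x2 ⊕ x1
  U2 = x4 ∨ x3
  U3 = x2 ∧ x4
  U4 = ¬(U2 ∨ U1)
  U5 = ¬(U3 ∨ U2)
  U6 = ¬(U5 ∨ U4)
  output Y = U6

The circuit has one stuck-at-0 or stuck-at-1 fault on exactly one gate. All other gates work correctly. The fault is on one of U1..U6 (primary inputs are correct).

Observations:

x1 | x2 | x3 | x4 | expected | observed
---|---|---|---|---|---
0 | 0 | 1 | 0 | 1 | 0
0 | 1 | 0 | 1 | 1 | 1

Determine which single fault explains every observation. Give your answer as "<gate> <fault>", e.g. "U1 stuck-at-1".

U2 stuck-at-0

Fault-free values for test 1 (x1=0, x2=0, x3=1, x4=0): U1=0, U2=1, U3=0, U4=0, U5=0, U6=1, giving Y=1. Observed 0.
Test 1: faults giving observed 0 are {U2 stuck-at-0, U4 stuck-at-1, U5 stuck-at-1, U6 stuck-at-0}.
Test 2 (x1=0, x2=1, x3=0, x4=1): fault-free U1=1, U2=1, U3=1, U4=0, U5=0, U6=1 → 1; observed 1. Eliminates U4 stuck-at-1, U5 stuck-at-1, U6 stuck-at-0.
Only U2 stuck-at-0 is consistent with every test.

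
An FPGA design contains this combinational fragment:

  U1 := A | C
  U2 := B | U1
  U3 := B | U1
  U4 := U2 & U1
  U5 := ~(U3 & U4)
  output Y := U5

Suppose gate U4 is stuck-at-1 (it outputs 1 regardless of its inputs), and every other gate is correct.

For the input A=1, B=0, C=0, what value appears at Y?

Propagate with U4 forced: U1=1, U2=1, U3=1, U4=1 [stuck-at-1], U5=0.
So Y = 0. (Same as the fault-free value — the fault is masked on this input.)

0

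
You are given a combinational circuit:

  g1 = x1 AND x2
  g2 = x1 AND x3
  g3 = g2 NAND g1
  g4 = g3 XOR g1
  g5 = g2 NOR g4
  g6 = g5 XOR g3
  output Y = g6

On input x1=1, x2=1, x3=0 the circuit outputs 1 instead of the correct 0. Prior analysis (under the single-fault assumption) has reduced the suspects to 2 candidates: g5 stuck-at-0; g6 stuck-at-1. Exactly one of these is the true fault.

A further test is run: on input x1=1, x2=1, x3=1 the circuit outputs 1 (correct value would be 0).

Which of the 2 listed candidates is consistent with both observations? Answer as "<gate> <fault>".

g6 stuck-at-1

Evaluate each candidate on input x1=1, x2=1, x3=1:
  g5 stuck-at-0: g1=1, g2=1, g3=0, g4=1, g5=0 [stuck-at-0], g6=0 → 0 — eliminated
  g6 stuck-at-1: g1=1, g2=1, g3=0, g4=1, g5=0, g6=1 [stuck-at-1] → 1 — matches
Only g6 stuck-at-1 reproduces the observed 1.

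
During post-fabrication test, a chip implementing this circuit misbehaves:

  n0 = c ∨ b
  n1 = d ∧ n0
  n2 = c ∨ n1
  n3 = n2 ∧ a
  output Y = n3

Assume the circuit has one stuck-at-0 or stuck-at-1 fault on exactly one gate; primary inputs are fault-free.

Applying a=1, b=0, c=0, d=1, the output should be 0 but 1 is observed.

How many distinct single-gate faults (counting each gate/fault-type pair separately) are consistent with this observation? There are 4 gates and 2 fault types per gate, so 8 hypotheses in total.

Fault-free: n0=0, n1=0, n2=0, n3=0 → 0. Observed 1.
  n0 stuck-at-0: output 0 ✗
  n0 stuck-at-1: output 1 ✓
  n1 stuck-at-0: output 0 ✗
  n1 stuck-at-1: output 1 ✓
  n2 stuck-at-0: output 0 ✗
  n2 stuck-at-1: output 1 ✓
  n3 stuck-at-0: output 0 ✗
  n3 stuck-at-1: output 1 ✓
Consistent faults: {n0 stuck-at-1, n1 stuck-at-1, n2 stuck-at-1, n3 stuck-at-1} — 4 in all.

4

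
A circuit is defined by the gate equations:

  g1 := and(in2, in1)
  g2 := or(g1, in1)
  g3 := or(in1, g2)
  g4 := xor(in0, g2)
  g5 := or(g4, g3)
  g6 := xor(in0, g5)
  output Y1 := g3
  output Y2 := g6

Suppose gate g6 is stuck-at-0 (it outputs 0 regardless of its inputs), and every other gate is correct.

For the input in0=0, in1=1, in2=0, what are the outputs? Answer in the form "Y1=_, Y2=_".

Y1=1, Y2=0

Propagate with g6 forced: g1=0, g2=1, g3=1, g4=1, g5=1, g6=0 [stuck-at-0].
So the outputs are Y1=1, Y2=0. (Without the fault they would be Y1=1, Y2=1.)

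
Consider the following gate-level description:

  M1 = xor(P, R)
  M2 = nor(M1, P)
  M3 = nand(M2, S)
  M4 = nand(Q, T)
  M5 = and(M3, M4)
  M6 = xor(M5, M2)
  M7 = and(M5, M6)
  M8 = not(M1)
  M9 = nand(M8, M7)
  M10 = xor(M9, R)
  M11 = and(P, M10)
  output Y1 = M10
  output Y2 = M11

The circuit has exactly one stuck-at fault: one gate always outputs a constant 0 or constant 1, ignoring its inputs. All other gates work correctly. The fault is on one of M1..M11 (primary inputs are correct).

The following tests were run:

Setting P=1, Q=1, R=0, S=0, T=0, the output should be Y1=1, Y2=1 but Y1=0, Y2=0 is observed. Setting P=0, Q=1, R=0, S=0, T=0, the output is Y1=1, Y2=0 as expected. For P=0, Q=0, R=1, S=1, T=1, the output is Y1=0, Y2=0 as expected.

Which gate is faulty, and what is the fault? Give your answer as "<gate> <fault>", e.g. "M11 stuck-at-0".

M1 stuck-at-0

Fault-free values for test 1 (P=1, Q=1, R=0, S=0, T=0): M1=1, M2=0, M3=1, M4=1, M5=1, M6=1, M7=1, M8=0, M9=1, M10=1, M11=1, giving Y1=1, Y2=1. Observed Y1=0, Y2=0.
Test 1: faults giving observed Y1=0, Y2=0 are {M1 stuck-at-0, M8 stuck-at-1, M9 stuck-at-0, M10 stuck-at-0}.
Test 2 (P=0, Q=1, R=0, S=0, T=0): fault-free M1=0, M2=1, M3=1, M4=1, M5=1, M6=0, M7=0, M8=1, M9=1, M10=1, M11=0 → Y1=1, Y2=0; observed Y1=1, Y2=0. Eliminates M9 stuck-at-0, M10 stuck-at-0.
Test 3 (P=0, Q=0, R=1, S=1, T=1): fault-free M1=1, M2=0, M3=1, M4=1, M5=1, M6=1, M7=1, M8=0, M9=1, M10=0, M11=0 → Y1=0, Y2=0; observed Y1=0, Y2=0. Eliminates M8 stuck-at-1.
Only M1 stuck-at-0 is consistent with every test.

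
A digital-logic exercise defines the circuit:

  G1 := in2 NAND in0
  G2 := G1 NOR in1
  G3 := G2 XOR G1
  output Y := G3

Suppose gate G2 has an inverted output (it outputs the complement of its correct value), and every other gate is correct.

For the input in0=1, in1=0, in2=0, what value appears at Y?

0

Propagate with G2 forced: G1=1, G2=1 [inverted output], G3=0.
So Y = 0. (Without the fault it would be 1.)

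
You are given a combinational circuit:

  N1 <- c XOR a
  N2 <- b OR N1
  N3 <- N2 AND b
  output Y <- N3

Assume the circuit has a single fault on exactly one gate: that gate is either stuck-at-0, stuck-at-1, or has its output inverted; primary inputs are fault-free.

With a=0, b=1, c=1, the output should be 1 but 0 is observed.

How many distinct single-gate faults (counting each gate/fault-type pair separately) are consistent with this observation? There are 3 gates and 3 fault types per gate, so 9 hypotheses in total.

4

Fault-free: N1=1, N2=1, N3=1 → 1. Observed 0.
  N1 stuck-at-0: output 1 ✗
  N1 stuck-at-1: output 1 ✗
  N1 inverted output: output 1 ✗
  N2 stuck-at-0: output 0 ✓
  N2 stuck-at-1: output 1 ✗
  N2 inverted output: output 0 ✓
  N3 stuck-at-0: output 0 ✓
  N3 stuck-at-1: output 1 ✗
  N3 inverted output: output 0 ✓
Consistent faults: {N2 stuck-at-0, N2 inverted output, N3 stuck-at-0, N3 inverted output} — 4 in all.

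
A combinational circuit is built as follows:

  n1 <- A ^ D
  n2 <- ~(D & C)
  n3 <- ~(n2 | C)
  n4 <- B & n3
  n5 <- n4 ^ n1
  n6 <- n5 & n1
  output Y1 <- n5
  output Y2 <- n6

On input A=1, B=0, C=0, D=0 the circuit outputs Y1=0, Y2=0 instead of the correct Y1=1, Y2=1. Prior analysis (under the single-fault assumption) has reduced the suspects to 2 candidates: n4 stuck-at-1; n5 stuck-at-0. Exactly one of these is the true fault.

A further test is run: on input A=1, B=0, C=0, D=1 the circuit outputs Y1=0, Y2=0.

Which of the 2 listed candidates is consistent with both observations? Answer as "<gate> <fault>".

n5 stuck-at-0

Evaluate each candidate on input A=1, B=0, C=0, D=1:
  n4 stuck-at-1: n1=0, n2=1, n3=0, n4=1 [stuck-at-1], n5=1, n6=0 → Y1=1, Y2=0 — eliminated
  n5 stuck-at-0: n1=0, n2=1, n3=0, n4=0, n5=0 [stuck-at-0], n6=0 → Y1=0, Y2=0 — matches
Only n5 stuck-at-0 reproduces the observed Y1=0, Y2=0.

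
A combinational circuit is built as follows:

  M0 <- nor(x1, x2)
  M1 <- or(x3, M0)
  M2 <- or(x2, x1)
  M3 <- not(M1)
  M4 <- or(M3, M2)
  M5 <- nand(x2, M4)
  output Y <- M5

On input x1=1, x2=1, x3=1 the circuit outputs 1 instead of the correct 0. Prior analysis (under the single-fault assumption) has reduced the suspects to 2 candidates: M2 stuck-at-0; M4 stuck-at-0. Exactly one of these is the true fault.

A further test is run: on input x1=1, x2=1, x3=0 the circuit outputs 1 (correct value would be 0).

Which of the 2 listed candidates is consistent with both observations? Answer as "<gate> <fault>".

M4 stuck-at-0

Evaluate each candidate on input x1=1, x2=1, x3=0:
  M2 stuck-at-0: M0=0, M1=0, M2=0 [stuck-at-0], M3=1, M4=1, M5=0 → 0 — eliminated
  M4 stuck-at-0: M0=0, M1=0, M2=1, M3=1, M4=0 [stuck-at-0], M5=1 → 1 — matches
Only M4 stuck-at-0 reproduces the observed 1.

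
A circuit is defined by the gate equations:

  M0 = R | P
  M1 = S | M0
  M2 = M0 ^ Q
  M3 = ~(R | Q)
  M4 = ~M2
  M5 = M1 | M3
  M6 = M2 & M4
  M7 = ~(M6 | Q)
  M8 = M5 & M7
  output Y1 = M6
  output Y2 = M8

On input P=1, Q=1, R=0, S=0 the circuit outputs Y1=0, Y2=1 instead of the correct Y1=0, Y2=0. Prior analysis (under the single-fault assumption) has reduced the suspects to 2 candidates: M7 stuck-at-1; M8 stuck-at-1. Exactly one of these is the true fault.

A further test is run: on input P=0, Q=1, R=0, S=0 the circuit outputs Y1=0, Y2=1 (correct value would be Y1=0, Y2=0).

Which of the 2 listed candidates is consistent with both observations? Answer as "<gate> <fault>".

M8 stuck-at-1

Evaluate each candidate on input P=0, Q=1, R=0, S=0:
  M7 stuck-at-1: M0=0, M1=0, M2=1, M3=0, M4=0, M5=0, M6=0, M7=1 [stuck-at-1], M8=0 → Y1=0, Y2=0 — eliminated
  M8 stuck-at-1: M0=0, M1=0, M2=1, M3=0, M4=0, M5=0, M6=0, M7=0, M8=1 [stuck-at-1] → Y1=0, Y2=1 — matches
Only M8 stuck-at-1 reproduces the observed Y1=0, Y2=1.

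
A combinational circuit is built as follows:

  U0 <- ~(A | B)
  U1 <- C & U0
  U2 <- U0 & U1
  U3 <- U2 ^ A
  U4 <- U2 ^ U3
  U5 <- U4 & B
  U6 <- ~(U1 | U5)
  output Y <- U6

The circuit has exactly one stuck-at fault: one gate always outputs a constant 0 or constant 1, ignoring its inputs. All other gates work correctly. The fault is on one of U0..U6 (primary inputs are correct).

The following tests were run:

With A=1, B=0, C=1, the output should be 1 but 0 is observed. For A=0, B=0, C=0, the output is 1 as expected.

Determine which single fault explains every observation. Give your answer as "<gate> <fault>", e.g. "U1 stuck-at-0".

U0 stuck-at-1

Fault-free values for test 1 (A=1, B=0, C=1): U0=0, U1=0, U2=0, U3=1, U4=1, U5=0, U6=1, giving Y=1. Observed 0.
Test 1: faults giving observed 0 are {U0 stuck-at-1, U1 stuck-at-1, U5 stuck-at-1, U6 stuck-at-0}.
Test 2 (A=0, B=0, C=0): fault-free U0=1, U1=0, U2=0, U3=0, U4=0, U5=0, U6=1 → 1; observed 1. Eliminates U1 stuck-at-1, U5 stuck-at-1, U6 stuck-at-0.
Only U0 stuck-at-1 is consistent with every test.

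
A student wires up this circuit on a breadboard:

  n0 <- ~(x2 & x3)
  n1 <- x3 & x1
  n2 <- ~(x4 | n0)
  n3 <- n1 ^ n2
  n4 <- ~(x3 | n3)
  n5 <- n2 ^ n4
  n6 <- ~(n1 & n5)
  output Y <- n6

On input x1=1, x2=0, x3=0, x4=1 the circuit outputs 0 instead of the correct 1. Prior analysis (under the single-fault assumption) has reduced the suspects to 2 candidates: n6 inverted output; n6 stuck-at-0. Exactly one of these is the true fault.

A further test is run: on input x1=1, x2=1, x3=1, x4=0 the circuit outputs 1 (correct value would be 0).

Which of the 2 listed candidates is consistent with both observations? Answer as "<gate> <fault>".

n6 inverted output

Evaluate each candidate on input x1=1, x2=1, x3=1, x4=0:
  n6 inverted output: n0=0, n1=1, n2=1, n3=0, n4=0, n5=1, n6=1 [inverted output] → 1 — matches
  n6 stuck-at-0: n0=0, n1=1, n2=1, n3=0, n4=0, n5=1, n6=0 [stuck-at-0] → 0 — eliminated
Only n6 inverted output reproduces the observed 1.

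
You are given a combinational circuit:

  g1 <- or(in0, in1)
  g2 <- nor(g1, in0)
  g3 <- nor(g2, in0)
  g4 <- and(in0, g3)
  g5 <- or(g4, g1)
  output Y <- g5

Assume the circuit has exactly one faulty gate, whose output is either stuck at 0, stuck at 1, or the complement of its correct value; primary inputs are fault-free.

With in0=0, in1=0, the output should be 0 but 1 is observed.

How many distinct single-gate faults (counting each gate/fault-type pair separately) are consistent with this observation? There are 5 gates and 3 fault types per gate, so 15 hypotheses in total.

6

Fault-free: g1=0, g2=1, g3=0, g4=0, g5=0 → 0. Observed 1.
  g1: stuck-at-1, inverted output ✓; others ✗
  g2: none of the 3 fault types match ✗
  g3: none of the 3 fault types match ✗
  g4: stuck-at-1, inverted output ✓; others ✗
  g5: stuck-at-1, inverted output ✓; others ✗
Consistent faults: {g1 stuck-at-1, g1 inverted output, g4 stuck-at-1, g4 inverted output, g5 stuck-at-1, g5 inverted output} — 6 in all.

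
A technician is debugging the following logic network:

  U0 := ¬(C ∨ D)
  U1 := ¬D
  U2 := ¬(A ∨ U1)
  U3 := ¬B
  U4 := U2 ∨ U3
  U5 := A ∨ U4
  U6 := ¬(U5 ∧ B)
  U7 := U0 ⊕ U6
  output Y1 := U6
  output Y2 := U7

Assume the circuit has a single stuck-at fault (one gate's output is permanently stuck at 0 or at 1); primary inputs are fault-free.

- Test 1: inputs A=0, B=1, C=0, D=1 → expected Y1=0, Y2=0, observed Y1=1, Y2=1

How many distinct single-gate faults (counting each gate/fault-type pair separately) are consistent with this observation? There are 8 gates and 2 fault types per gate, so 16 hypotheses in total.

5

Fault-free: U0=0, U1=0, U2=1, U3=0, U4=1, U5=1, U6=0, U7=0 → Y1=0, Y2=0. Observed Y1=1, Y2=1.
  U0: none of the 2 fault types match ✗
  U1: stuck-at-1 ✓; others ✗
  U2: stuck-at-0 ✓; others ✗
  U3: none of the 2 fault types match ✗
  U4: stuck-at-0 ✓; others ✗
  U5: stuck-at-0 ✓; others ✗
  U6: stuck-at-1 ✓; others ✗
  U7: none of the 2 fault types match ✗
Consistent faults: {U1 stuck-at-1, U2 stuck-at-0, U4 stuck-at-0, U5 stuck-at-0, U6 stuck-at-1} — 5 in all.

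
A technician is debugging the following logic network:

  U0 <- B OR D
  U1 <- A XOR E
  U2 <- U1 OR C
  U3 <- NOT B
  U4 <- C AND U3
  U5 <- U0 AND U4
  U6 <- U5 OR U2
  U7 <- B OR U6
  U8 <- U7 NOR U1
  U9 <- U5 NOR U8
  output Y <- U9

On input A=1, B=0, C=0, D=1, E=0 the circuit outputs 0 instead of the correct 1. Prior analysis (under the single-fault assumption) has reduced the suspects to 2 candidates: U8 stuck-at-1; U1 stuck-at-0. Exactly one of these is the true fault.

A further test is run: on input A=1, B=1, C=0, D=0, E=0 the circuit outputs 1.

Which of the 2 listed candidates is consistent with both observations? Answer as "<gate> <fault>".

U1 stuck-at-0

Evaluate each candidate on input A=1, B=1, C=0, D=0, E=0:
  U8 stuck-at-1: U0=1, U1=1, U2=1, U3=0, U4=0, U5=0, U6=1, U7=1, U8=1 [stuck-at-1], U9=0 → 0 — eliminated
  U1 stuck-at-0: U0=1, U1=0 [stuck-at-0], U2=0, U3=0, U4=0, U5=0, U6=0, U7=1, U8=0, U9=1 → 1 — matches
Only U1 stuck-at-0 reproduces the observed 1.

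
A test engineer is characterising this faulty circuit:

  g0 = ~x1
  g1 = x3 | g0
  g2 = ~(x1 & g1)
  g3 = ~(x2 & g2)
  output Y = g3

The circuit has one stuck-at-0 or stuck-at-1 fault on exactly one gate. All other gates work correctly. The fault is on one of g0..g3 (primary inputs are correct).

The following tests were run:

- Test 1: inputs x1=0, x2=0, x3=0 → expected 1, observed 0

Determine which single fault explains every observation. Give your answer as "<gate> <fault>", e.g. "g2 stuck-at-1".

g3 stuck-at-0

Fault-free values for test 1 (x1=0, x2=0, x3=0): g0=1, g1=1, g2=1, g3=1, giving Y=1. Observed 0.
Test 1: faults giving observed 0 are {g3 stuck-at-0}.
Only g3 stuck-at-0 is consistent with every test.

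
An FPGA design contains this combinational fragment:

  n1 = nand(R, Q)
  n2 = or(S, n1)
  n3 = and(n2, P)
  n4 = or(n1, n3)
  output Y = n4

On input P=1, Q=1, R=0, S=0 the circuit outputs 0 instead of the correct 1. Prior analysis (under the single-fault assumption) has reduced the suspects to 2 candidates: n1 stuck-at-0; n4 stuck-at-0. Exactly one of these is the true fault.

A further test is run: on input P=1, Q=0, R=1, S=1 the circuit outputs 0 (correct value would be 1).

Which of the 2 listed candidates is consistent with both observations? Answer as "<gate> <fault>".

n4 stuck-at-0

Evaluate each candidate on input P=1, Q=0, R=1, S=1:
  n1 stuck-at-0: n1=0 [stuck-at-0], n2=1, n3=1, n4=1 → 1 — eliminated
  n4 stuck-at-0: n1=1, n2=1, n3=1, n4=0 [stuck-at-0] → 0 — matches
Only n4 stuck-at-0 reproduces the observed 0.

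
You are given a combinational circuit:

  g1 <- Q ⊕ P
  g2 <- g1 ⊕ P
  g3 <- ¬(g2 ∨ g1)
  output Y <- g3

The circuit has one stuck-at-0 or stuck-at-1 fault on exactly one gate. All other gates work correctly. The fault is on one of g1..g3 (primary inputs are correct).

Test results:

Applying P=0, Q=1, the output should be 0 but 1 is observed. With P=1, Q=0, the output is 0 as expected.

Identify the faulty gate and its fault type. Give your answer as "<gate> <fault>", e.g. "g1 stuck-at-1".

Fault-free values for test 1 (P=0, Q=1): g1=1, g2=1, g3=0, giving Y=0. Observed 1.
Test 1: faults giving observed 1 are {g1 stuck-at-0, g3 stuck-at-1}.
Test 2 (P=1, Q=0): fault-free g1=1, g2=0, g3=0 → 0; observed 0. Eliminates g3 stuck-at-1.
Only g1 stuck-at-0 is consistent with every test.

g1 stuck-at-0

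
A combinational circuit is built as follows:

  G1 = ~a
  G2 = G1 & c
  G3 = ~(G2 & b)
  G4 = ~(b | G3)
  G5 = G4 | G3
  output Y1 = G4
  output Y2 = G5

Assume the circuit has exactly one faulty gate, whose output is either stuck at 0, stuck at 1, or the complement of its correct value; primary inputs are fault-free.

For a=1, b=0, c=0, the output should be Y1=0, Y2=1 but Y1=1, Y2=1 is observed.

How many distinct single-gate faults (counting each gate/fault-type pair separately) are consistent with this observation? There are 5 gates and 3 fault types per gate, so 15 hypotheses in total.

4

Fault-free: G1=0, G2=0, G3=1, G4=0, G5=1 → Y1=0, Y2=1. Observed Y1=1, Y2=1.
  G1: none of the 3 fault types match ✗
  G2: none of the 3 fault types match ✗
  G3: stuck-at-0, inverted output ✓; others ✗
  G4: stuck-at-1, inverted output ✓; others ✗
  G5: none of the 3 fault types match ✗
Consistent faults: {G3 stuck-at-0, G3 inverted output, G4 stuck-at-1, G4 inverted output} — 4 in all.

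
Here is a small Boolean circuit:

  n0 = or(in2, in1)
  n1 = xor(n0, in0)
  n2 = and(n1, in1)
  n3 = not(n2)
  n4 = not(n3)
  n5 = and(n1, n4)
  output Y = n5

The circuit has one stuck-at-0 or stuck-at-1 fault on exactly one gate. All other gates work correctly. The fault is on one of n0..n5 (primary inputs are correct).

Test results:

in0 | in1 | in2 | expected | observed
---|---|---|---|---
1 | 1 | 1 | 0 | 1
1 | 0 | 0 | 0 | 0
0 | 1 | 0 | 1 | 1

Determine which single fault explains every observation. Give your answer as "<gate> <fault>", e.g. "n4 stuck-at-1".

Fault-free values for test 1 (in0=1, in1=1, in2=1): n0=1, n1=0, n2=0, n3=1, n4=0, n5=0, giving Y=0. Observed 1.
Test 1: faults giving observed 1 are {n0 stuck-at-0, n1 stuck-at-1, n5 stuck-at-1}.
Test 2 (in0=1, in1=0, in2=0): fault-free n0=0, n1=1, n2=0, n3=1, n4=0, n5=0 → 0; observed 0. Eliminates n5 stuck-at-1.
Test 3 (in0=0, in1=1, in2=0): fault-free n0=1, n1=1, n2=1, n3=0, n4=1, n5=1 → 1; observed 1. Eliminates n0 stuck-at-0.
Only n1 stuck-at-1 is consistent with every test.

n1 stuck-at-1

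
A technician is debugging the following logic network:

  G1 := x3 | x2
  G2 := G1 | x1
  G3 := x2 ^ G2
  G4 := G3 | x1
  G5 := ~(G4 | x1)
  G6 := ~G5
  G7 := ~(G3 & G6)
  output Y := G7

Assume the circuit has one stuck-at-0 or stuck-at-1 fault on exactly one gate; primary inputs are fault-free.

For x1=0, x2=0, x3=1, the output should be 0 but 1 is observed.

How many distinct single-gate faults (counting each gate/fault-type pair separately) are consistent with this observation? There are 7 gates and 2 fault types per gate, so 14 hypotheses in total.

7

Fault-free: G1=1, G2=1, G3=1, G4=1, G5=0, G6=1, G7=0 → 0. Observed 1.
  G1 stuck-at-0: output 1 ✓
  G1 stuck-at-1: output 0 ✗
  G2 stuck-at-0: output 1 ✓
  G2 stuck-at-1: output 0 ✗
  G3 stuck-at-0: output 1 ✓
  G3 stuck-at-1: output 0 ✗
  G4 stuck-at-0: output 1 ✓
  G4 stuck-at-1: output 0 ✗
  G5 stuck-at-0: output 0 ✗
  G5 stuck-at-1: output 1 ✓
  G6 stuck-at-0: output 1 ✓
  G6 stuck-at-1: output 0 ✗
  G7 stuck-at-0: output 0 ✗
  G7 stuck-at-1: output 1 ✓
Consistent faults: {G1 stuck-at-0, G2 stuck-at-0, G3 stuck-at-0, G4 stuck-at-0, G5 stuck-at-1, G6 stuck-at-0, G7 stuck-at-1} — 7 in all.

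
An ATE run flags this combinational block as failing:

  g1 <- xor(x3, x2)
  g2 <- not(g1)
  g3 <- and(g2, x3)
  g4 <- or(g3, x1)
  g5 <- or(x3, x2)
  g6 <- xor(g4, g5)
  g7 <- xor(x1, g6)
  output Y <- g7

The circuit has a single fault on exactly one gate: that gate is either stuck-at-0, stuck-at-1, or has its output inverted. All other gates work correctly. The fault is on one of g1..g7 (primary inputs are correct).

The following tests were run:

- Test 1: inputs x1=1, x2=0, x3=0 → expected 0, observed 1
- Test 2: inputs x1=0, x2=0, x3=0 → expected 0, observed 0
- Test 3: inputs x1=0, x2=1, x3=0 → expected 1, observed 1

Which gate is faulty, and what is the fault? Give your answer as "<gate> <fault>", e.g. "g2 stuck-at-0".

g4 stuck-at-0

Fault-free values for test 1 (x1=1, x2=0, x3=0): g1=0, g2=1, g3=0, g4=1, g5=0, g6=1, g7=0, giving Y=0. Observed 1.
Test 1: faults giving observed 1 are {g4 stuck-at-0, g4 inverted output, g5 stuck-at-1, g5 inverted output, g6 stuck-at-0, g6 inverted output, g7 stuck-at-1, g7 inverted output}.
Test 2 (x1=0, x2=0, x3=0): fault-free g1=0, g2=1, g3=0, g4=0, g5=0, g6=0, g7=0 → 0; observed 0. Eliminates g4 inverted output, g5 stuck-at-1, g5 inverted output, g6 inverted output, g7 stuck-at-1, g7 inverted output.
Test 3 (x1=0, x2=1, x3=0): fault-free g1=1, g2=0, g3=0, g4=0, g5=1, g6=1, g7=1 → 1; observed 1. Eliminates g6 stuck-at-0.
Only g4 stuck-at-0 is consistent with every test.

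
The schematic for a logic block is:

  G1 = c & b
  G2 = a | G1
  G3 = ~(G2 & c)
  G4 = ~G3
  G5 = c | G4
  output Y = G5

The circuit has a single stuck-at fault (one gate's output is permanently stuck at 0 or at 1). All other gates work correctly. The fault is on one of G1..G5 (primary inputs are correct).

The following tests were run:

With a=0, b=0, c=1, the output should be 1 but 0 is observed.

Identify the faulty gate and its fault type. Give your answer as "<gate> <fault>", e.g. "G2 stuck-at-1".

G5 stuck-at-0

Fault-free values for test 1 (a=0, b=0, c=1): G1=0, G2=0, G3=1, G4=0, G5=1, giving Y=1. Observed 0.
Test 1: faults giving observed 0 are {G5 stuck-at-0}.
Only G5 stuck-at-0 is consistent with every test.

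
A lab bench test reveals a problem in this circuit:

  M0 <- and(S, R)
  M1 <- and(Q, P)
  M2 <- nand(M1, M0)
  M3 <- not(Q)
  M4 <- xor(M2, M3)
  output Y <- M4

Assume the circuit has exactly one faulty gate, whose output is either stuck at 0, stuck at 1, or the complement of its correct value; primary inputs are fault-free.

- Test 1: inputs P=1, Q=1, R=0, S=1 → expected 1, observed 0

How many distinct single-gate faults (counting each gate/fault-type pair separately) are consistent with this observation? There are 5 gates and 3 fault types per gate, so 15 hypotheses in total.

Fault-free: M0=0, M1=1, M2=1, M3=0, M4=1 → 1. Observed 0.
  M0: stuck-at-1, inverted output ✓; others ✗
  M1: none of the 3 fault types match ✗
  M2: stuck-at-0, inverted output ✓; others ✗
  M3: stuck-at-1, inverted output ✓; others ✗
  M4: stuck-at-0, inverted output ✓; others ✗
Consistent faults: {M0 stuck-at-1, M0 inverted output, M2 stuck-at-0, M2 inverted output, M3 stuck-at-1, M3 inverted output, M4 stuck-at-0, M4 inverted output} — 8 in all.

8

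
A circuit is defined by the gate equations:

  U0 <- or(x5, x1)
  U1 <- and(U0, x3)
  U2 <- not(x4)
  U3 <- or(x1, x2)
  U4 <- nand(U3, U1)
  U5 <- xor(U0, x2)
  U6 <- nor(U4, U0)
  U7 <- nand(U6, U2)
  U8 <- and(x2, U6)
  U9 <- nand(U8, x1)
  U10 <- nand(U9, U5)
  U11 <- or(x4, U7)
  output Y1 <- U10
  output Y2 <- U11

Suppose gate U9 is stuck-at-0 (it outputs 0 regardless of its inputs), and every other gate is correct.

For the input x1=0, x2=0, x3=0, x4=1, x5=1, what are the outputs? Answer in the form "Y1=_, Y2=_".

Y1=1, Y2=1

Propagate with U9 forced: U0=1, U1=0, U2=0, U3=0, U4=1, U5=1, U6=0, U7=1, U8=0, U9=0 [stuck-at-0], U10=1, U11=1.
So the outputs are Y1=1, Y2=1. (Without the fault they would be Y1=0, Y2=1.)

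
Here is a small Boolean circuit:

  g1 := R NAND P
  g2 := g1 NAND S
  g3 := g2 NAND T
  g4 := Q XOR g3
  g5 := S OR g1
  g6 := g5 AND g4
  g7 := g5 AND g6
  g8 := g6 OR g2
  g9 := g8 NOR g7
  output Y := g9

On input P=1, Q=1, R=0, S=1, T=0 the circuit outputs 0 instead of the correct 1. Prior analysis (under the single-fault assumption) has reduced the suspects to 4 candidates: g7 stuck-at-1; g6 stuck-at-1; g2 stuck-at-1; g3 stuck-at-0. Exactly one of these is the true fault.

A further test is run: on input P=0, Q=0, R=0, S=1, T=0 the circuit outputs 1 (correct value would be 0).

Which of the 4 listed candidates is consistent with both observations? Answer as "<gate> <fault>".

Evaluate each candidate on input P=0, Q=0, R=0, S=1, T=0:
  g7 stuck-at-1: g1=1, g2=0, g3=1, g4=1, g5=1, g6=1, g7=1 [stuck-at-1], g8=1, g9=0 → 0 — eliminated
  g6 stuck-at-1: g1=1, g2=0, g3=1, g4=1, g5=1, g6=1 [stuck-at-1], g7=1, g8=1, g9=0 → 0 — eliminated
  g2 stuck-at-1: g1=1, g2=1 [stuck-at-1], g3=1, g4=1, g5=1, g6=1, g7=1, g8=1, g9=0 → 0 — eliminated
  g3 stuck-at-0: g1=1, g2=0, g3=0 [stuck-at-0], g4=0, g5=1, g6=0, g7=0, g8=0, g9=1 → 1 — matches
Only g3 stuck-at-0 reproduces the observed 1.

g3 stuck-at-0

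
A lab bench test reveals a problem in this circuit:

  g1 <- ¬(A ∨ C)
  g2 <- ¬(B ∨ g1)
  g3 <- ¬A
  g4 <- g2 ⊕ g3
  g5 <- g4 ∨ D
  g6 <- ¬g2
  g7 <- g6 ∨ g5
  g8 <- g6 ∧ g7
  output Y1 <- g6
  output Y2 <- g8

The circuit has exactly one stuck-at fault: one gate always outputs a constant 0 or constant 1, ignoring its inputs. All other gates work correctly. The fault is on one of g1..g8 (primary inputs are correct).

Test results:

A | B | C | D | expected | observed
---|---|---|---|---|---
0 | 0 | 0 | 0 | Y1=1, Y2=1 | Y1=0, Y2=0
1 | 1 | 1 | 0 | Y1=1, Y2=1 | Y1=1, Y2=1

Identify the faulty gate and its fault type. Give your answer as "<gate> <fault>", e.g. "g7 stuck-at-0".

Fault-free values for test 1 (A=0, B=0, C=0, D=0): g1=1, g2=0, g3=1, g4=1, g5=1, g6=1, g7=1, g8=1, giving Y1=1, Y2=1. Observed Y1=0, Y2=0.
Test 1: faults giving observed Y1=0, Y2=0 are {g1 stuck-at-0, g2 stuck-at-1, g6 stuck-at-0}.
Test 2 (A=1, B=1, C=1, D=0): fault-free g1=0, g2=0, g3=0, g4=0, g5=0, g6=1, g7=1, g8=1 → Y1=1, Y2=1; observed Y1=1, Y2=1. Eliminates g2 stuck-at-1, g6 stuck-at-0.
Only g1 stuck-at-0 is consistent with every test.

g1 stuck-at-0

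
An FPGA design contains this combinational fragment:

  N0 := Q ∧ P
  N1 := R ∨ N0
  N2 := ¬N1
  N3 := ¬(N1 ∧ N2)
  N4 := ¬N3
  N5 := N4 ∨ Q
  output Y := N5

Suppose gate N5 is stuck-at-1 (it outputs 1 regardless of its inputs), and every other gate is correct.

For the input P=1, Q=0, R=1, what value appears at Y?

1

Propagate with N5 forced: N0=0, N1=1, N2=0, N3=1, N4=0, N5=1 [stuck-at-1].
So Y = 1. (Without the fault it would be 0.)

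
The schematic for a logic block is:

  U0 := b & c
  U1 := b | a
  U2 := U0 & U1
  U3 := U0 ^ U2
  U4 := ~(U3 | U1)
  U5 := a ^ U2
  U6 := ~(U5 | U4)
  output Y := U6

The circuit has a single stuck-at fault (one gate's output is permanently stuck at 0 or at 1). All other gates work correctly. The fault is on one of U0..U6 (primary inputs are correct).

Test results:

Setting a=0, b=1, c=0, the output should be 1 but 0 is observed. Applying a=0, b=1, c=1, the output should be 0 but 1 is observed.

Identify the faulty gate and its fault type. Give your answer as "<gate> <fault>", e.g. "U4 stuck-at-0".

Fault-free values for test 1 (a=0, b=1, c=0): U0=0, U1=1, U2=0, U3=0, U4=0, U5=0, U6=1, giving Y=1. Observed 0.
Test 1: faults giving observed 0 are {U0 stuck-at-1, U1 stuck-at-0, U2 stuck-at-1, U4 stuck-at-1, U5 stuck-at-1, U6 stuck-at-0}.
Test 2 (a=0, b=1, c=1): fault-free U0=1, U1=1, U2=1, U3=0, U4=0, U5=1, U6=0 → 0; observed 1. Eliminates U0 stuck-at-1, U2 stuck-at-1, U4 stuck-at-1, U5 stuck-at-1, U6 stuck-at-0.
Only U1 stuck-at-0 is consistent with every test.

U1 stuck-at-0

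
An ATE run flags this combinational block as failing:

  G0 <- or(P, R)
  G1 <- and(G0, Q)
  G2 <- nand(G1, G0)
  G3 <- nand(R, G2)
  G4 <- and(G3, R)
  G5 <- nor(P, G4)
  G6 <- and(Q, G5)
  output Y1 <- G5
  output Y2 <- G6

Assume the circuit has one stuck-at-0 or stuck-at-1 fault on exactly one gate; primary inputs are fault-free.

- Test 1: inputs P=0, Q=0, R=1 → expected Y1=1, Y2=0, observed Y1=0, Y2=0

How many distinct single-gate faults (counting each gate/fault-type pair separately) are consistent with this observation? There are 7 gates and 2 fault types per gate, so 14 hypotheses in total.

5

Fault-free: G0=1, G1=0, G2=1, G3=0, G4=0, G5=1, G6=0 → Y1=1, Y2=0. Observed Y1=0, Y2=0.
  G0 stuck-at-0: output Y1=1, Y2=0 ✗
  G0 stuck-at-1: output Y1=1, Y2=0 ✗
  G1 stuck-at-0: output Y1=1, Y2=0 ✗
  G1 stuck-at-1: output Y1=0, Y2=0 ✓
  G2 stuck-at-0: output Y1=0, Y2=0 ✓
  G2 stuck-at-1: output Y1=1, Y2=0 ✗
  G3 stuck-at-0: output Y1=1, Y2=0 ✗
  G3 stuck-at-1: output Y1=0, Y2=0 ✓
  G4 stuck-at-0: output Y1=1, Y2=0 ✗
  G4 stuck-at-1: output Y1=0, Y2=0 ✓
  G5 stuck-at-0: output Y1=0, Y2=0 ✓
  G5 stuck-at-1: output Y1=1, Y2=0 ✗
  G6 stuck-at-0: output Y1=1, Y2=0 ✗
  G6 stuck-at-1: output Y1=1, Y2=1 ✗
Consistent faults: {G1 stuck-at-1, G2 stuck-at-0, G3 stuck-at-1, G4 stuck-at-1, G5 stuck-at-0} — 5 in all.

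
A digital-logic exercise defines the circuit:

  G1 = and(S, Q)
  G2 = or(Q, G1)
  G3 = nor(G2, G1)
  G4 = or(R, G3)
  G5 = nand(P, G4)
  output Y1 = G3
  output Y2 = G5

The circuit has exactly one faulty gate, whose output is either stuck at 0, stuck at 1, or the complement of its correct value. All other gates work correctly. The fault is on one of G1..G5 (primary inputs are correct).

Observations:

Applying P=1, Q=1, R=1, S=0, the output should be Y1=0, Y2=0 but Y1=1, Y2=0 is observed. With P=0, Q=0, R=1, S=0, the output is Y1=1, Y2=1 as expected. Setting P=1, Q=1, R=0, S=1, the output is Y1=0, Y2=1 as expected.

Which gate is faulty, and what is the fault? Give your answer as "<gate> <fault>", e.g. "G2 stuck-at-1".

Fault-free values for test 1 (P=1, Q=1, R=1, S=0): G1=0, G2=1, G3=0, G4=1, G5=0, giving Y1=0, Y2=0. Observed Y1=1, Y2=0.
Test 1: faults giving observed Y1=1, Y2=0 are {G2 stuck-at-0, G2 inverted output, G3 stuck-at-1, G3 inverted output}.
Test 2 (P=0, Q=0, R=1, S=0): fault-free G1=0, G2=0, G3=1, G4=1, G5=1 → Y1=1, Y2=1; observed Y1=1, Y2=1. Eliminates G2 inverted output, G3 inverted output.
Test 3 (P=1, Q=1, R=0, S=1): fault-free G1=1, G2=1, G3=0, G4=0, G5=1 → Y1=0, Y2=1; observed Y1=0, Y2=1. Eliminates G3 stuck-at-1.
Only G2 stuck-at-0 is consistent with every test.

G2 stuck-at-0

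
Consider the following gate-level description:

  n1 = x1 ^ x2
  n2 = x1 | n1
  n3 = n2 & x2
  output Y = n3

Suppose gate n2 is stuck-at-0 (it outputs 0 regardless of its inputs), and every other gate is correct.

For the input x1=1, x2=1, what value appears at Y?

0

Propagate with n2 forced: n1=0, n2=0 [stuck-at-0], n3=0.
So Y = 0. (Without the fault it would be 1.)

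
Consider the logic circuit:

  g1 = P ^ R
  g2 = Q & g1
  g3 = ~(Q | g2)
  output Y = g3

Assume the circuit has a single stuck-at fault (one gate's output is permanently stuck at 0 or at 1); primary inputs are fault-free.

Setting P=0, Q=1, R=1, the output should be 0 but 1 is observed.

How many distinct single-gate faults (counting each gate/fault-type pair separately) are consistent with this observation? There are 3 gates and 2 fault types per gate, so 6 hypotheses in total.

Fault-free: g1=1, g2=1, g3=0 → 0. Observed 1.
  g1 stuck-at-0: output 0 ✗
  g1 stuck-at-1: output 0 ✗
  g2 stuck-at-0: output 0 ✗
  g2 stuck-at-1: output 0 ✗
  g3 stuck-at-0: output 0 ✗
  g3 stuck-at-1: output 1 ✓
Consistent faults: {g3 stuck-at-1} — 1 in all.

1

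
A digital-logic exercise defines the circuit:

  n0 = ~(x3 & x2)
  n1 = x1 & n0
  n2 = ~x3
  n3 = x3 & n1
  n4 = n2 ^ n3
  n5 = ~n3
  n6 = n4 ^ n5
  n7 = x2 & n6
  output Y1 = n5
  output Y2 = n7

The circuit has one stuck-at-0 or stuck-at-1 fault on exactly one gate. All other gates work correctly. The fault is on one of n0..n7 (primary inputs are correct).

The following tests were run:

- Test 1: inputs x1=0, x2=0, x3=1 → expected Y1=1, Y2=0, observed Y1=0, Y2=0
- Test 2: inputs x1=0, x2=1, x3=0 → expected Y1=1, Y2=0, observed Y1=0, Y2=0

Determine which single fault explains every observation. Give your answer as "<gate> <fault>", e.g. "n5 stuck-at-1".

Fault-free values for test 1 (x1=0, x2=0, x3=1): n0=1, n1=0, n2=0, n3=0, n4=0, n5=1, n6=1, n7=0, giving Y1=1, Y2=0. Observed Y1=0, Y2=0.
Test 1: faults giving observed Y1=0, Y2=0 are {n1 stuck-at-1, n3 stuck-at-1, n5 stuck-at-0}.
Test 2 (x1=0, x2=1, x3=0): fault-free n0=1, n1=0, n2=1, n3=0, n4=1, n5=1, n6=0, n7=0 → Y1=1, Y2=0; observed Y1=0, Y2=0. Eliminates n1 stuck-at-1, n5 stuck-at-0.
Only n3 stuck-at-1 is consistent with every test.

n3 stuck-at-1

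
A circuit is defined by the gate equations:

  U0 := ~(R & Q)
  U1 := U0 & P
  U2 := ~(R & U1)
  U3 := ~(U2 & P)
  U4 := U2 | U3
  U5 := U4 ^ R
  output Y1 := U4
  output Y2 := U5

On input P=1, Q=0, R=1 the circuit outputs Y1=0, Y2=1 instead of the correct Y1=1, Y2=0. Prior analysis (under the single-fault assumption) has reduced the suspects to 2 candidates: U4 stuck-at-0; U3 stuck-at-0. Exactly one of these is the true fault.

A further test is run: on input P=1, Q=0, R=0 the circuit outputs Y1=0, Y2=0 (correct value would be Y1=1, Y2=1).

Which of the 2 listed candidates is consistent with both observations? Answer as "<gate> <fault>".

Evaluate each candidate on input P=1, Q=0, R=0:
  U4 stuck-at-0: U0=1, U1=1, U2=1, U3=0, U4=0 [stuck-at-0], U5=0 → Y1=0, Y2=0 — matches
  U3 stuck-at-0: U0=1, U1=1, U2=1, U3=0 [stuck-at-0], U4=1, U5=1 → Y1=1, Y2=1 — eliminated
Only U4 stuck-at-0 reproduces the observed Y1=0, Y2=0.

U4 stuck-at-0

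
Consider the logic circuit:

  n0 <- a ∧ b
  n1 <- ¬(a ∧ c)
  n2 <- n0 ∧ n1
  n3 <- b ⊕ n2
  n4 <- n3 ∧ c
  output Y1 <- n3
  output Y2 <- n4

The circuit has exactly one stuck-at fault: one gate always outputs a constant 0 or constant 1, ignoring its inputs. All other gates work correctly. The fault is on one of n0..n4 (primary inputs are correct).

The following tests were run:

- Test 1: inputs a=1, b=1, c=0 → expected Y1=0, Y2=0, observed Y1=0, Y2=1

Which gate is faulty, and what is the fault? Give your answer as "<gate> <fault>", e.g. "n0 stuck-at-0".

Fault-free values for test 1 (a=1, b=1, c=0): n0=1, n1=1, n2=1, n3=0, n4=0, giving Y1=0, Y2=0. Observed Y1=0, Y2=1.
Test 1: faults giving observed Y1=0, Y2=1 are {n4 stuck-at-1}.
Only n4 stuck-at-1 is consistent with every test.

n4 stuck-at-1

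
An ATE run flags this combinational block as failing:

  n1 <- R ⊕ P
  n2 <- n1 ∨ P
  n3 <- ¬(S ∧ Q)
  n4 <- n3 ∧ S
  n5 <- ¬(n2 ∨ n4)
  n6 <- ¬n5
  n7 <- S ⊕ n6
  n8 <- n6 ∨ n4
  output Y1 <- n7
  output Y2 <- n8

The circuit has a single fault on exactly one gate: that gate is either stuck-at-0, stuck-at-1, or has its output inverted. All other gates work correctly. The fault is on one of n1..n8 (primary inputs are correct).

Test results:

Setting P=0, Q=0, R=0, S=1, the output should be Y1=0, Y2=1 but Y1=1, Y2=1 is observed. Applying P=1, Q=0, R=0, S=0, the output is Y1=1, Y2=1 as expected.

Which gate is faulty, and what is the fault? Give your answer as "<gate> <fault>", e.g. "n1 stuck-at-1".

Fault-free values for test 1 (P=0, Q=0, R=0, S=1): n1=0, n2=0, n3=1, n4=1, n5=0, n6=1, n7=0, n8=1, giving Y1=0, Y2=1. Observed Y1=1, Y2=1.
Test 1: faults giving observed Y1=1, Y2=1 are {n5 stuck-at-1, n5 inverted output, n6 stuck-at-0, n6 inverted output, n7 stuck-at-1, n7 inverted output}.
Test 2 (P=1, Q=0, R=0, S=0): fault-free n1=1, n2=1, n3=1, n4=0, n5=0, n6=1, n7=1, n8=1 → Y1=1, Y2=1; observed Y1=1, Y2=1. Eliminates n5 stuck-at-1, n5 inverted output, n6 stuck-at-0, n6 inverted output, n7 inverted output.
Only n7 stuck-at-1 is consistent with every test.

n7 stuck-at-1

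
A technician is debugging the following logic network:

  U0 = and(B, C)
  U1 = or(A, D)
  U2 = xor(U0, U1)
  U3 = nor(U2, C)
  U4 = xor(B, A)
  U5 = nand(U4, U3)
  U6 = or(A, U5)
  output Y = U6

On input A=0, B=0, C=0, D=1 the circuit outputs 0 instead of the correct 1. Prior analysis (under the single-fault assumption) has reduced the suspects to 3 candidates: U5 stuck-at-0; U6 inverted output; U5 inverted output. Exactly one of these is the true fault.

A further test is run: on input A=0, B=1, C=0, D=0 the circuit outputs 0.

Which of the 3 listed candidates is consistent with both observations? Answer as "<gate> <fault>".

U5 stuck-at-0

Evaluate each candidate on input A=0, B=1, C=0, D=0:
  U5 stuck-at-0: U0=0, U1=0, U2=0, U3=1, U4=1, U5=0 [stuck-at-0], U6=0 → 0 — matches
  U6 inverted output: U0=0, U1=0, U2=0, U3=1, U4=1, U5=0, U6=1 [inverted output] → 1 — eliminated
  U5 inverted output: U0=0, U1=0, U2=0, U3=1, U4=1, U5=1 [inverted output], U6=1 → 1 — eliminated
Only U5 stuck-at-0 reproduces the observed 0.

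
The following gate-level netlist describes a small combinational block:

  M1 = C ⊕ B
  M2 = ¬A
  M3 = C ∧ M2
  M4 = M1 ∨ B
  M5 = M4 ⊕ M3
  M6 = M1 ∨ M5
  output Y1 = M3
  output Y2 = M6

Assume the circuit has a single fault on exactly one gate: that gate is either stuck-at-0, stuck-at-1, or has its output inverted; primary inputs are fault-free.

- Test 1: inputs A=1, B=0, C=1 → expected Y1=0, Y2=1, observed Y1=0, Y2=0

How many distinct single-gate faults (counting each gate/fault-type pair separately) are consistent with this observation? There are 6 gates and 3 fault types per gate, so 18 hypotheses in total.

4

Fault-free: M1=1, M2=0, M3=0, M4=1, M5=1, M6=1 → Y1=0, Y2=1. Observed Y1=0, Y2=0.
  M1: stuck-at-0, inverted output ✓; others ✗
  M2: none of the 3 fault types match ✗
  M3: none of the 3 fault types match ✗
  M4: none of the 3 fault types match ✗
  M5: none of the 3 fault types match ✗
  M6: stuck-at-0, inverted output ✓; others ✗
Consistent faults: {M1 stuck-at-0, M1 inverted output, M6 stuck-at-0, M6 inverted output} — 4 in all.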